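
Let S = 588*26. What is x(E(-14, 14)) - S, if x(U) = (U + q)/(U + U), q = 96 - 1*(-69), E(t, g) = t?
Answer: -428215/28 ≈ -15293.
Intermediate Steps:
S = 15288
q = 165 (q = 96 + 69 = 165)
x(U) = (165 + U)/(2*U) (x(U) = (U + 165)/(U + U) = (165 + U)/((2*U)) = (165 + U)*(1/(2*U)) = (165 + U)/(2*U))
x(E(-14, 14)) - S = (½)*(165 - 14)/(-14) - 1*15288 = (½)*(-1/14)*151 - 15288 = -151/28 - 15288 = -428215/28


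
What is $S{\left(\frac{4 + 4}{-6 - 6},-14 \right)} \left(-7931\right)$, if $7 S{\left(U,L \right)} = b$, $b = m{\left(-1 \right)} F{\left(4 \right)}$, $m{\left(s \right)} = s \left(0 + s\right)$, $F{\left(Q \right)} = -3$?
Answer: $3399$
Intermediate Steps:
$m{\left(s \right)} = s^{2}$ ($m{\left(s \right)} = s s = s^{2}$)
$b = -3$ ($b = \left(-1\right)^{2} \left(-3\right) = 1 \left(-3\right) = -3$)
$S{\left(U,L \right)} = - \frac{3}{7}$ ($S{\left(U,L \right)} = \frac{1}{7} \left(-3\right) = - \frac{3}{7}$)
$S{\left(\frac{4 + 4}{-6 - 6},-14 \right)} \left(-7931\right) = \left(- \frac{3}{7}\right) \left(-7931\right) = 3399$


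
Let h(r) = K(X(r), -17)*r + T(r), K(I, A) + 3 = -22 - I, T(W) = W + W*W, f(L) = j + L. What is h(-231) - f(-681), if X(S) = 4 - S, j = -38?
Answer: 113909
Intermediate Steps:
f(L) = -38 + L
T(W) = W + W²
K(I, A) = -25 - I (K(I, A) = -3 + (-22 - I) = -25 - I)
h(r) = r*(1 + r) + r*(-29 + r) (h(r) = (-25 - (4 - r))*r + r*(1 + r) = (-25 + (-4 + r))*r + r*(1 + r) = (-29 + r)*r + r*(1 + r) = r*(-29 + r) + r*(1 + r) = r*(1 + r) + r*(-29 + r))
h(-231) - f(-681) = 2*(-231)*(-14 - 231) - (-38 - 681) = 2*(-231)*(-245) - 1*(-719) = 113190 + 719 = 113909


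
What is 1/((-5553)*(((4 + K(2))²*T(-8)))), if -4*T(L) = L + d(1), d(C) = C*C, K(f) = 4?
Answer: -1/621936 ≈ -1.6079e-6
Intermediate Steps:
d(C) = C²
T(L) = -¼ - L/4 (T(L) = -(L + 1²)/4 = -(L + 1)/4 = -(1 + L)/4 = -¼ - L/4)
1/((-5553)*(((4 + K(2))²*T(-8)))) = 1/((-5553)*(((4 + 4)²*(-¼ - ¼*(-8))))) = -1/(64*(-¼ + 2))/5553 = -1/(5553*(64*(7/4))) = -1/5553/112 = -1/5553*1/112 = -1/621936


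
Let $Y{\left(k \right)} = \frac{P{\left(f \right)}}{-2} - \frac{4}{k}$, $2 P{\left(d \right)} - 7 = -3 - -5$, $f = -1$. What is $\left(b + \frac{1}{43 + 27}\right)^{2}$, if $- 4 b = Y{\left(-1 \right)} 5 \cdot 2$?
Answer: $\frac{1490841}{78400} \approx 19.016$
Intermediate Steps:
$P{\left(d \right)} = \frac{9}{2}$ ($P{\left(d \right)} = \frac{7}{2} + \frac{-3 - -5}{2} = \frac{7}{2} + \frac{-3 + 5}{2} = \frac{7}{2} + \frac{1}{2} \cdot 2 = \frac{7}{2} + 1 = \frac{9}{2}$)
$Y{\left(k \right)} = - \frac{9}{4} - \frac{4}{k}$ ($Y{\left(k \right)} = \frac{9}{2 \left(-2\right)} - \frac{4}{k} = \frac{9}{2} \left(- \frac{1}{2}\right) - \frac{4}{k} = - \frac{9}{4} - \frac{4}{k}$)
$b = - \frac{35}{8}$ ($b = - \frac{\left(- \frac{9}{4} - \frac{4}{-1}\right) 5 \cdot 2}{4} = - \frac{\left(- \frac{9}{4} - -4\right) 5 \cdot 2}{4} = - \frac{\left(- \frac{9}{4} + 4\right) 5 \cdot 2}{4} = - \frac{\frac{7}{4} \cdot 5 \cdot 2}{4} = - \frac{\frac{35}{4} \cdot 2}{4} = \left(- \frac{1}{4}\right) \frac{35}{2} = - \frac{35}{8} \approx -4.375$)
$\left(b + \frac{1}{43 + 27}\right)^{2} = \left(- \frac{35}{8} + \frac{1}{43 + 27}\right)^{2} = \left(- \frac{35}{8} + \frac{1}{70}\right)^{2} = \left(- \frac{1221}{280}\right)^{2} = \frac{1490841}{78400}$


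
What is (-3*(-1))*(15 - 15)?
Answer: 0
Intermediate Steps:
(-3*(-1))*(15 - 15) = 3*0 = 0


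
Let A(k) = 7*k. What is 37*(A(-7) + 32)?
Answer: -629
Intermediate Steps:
37*(A(-7) + 32) = 37*(7*(-7) + 32) = 37*(-49 + 32) = 37*(-17) = -629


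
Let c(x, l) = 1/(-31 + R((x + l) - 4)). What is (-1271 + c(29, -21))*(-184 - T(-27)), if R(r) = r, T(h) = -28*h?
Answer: 32258920/27 ≈ 1.1948e+6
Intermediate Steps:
c(x, l) = 1/(-35 + l + x) (c(x, l) = 1/(-31 + ((x + l) - 4)) = 1/(-31 + ((l + x) - 4)) = 1/(-31 + (-4 + l + x)) = 1/(-35 + l + x))
(-1271 + c(29, -21))*(-184 - T(-27)) = (-1271 + 1/(-35 - 21 + 29))*(-184 - (-28)*(-27)) = (-1271 + 1/(-27))*(-184 - 1*756) = (-1271 - 1/27)*(-184 - 756) = -34318/27*(-940) = 32258920/27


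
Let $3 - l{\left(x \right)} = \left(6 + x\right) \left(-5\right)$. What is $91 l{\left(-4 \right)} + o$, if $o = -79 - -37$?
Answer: $1141$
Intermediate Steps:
$l{\left(x \right)} = 33 + 5 x$ ($l{\left(x \right)} = 3 - \left(6 + x\right) \left(-5\right) = 3 - \left(-30 - 5 x\right) = 3 + \left(30 + 5 x\right) = 33 + 5 x$)
$o = -42$ ($o = -79 + 37 = -42$)
$91 l{\left(-4 \right)} + o = 91 \left(33 + 5 \left(-4\right)\right) - 42 = 91 \left(33 - 20\right) - 42 = 91 \cdot 13 - 42 = 1183 - 42 = 1141$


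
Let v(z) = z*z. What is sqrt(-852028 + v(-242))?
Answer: 2*I*sqrt(198366) ≈ 890.77*I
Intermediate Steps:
v(z) = z**2
sqrt(-852028 + v(-242)) = sqrt(-852028 + (-242)**2) = sqrt(-852028 + 58564) = sqrt(-793464) = 2*I*sqrt(198366)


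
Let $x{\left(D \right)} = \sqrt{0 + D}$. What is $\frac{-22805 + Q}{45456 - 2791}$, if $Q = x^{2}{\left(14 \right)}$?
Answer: $- \frac{22791}{42665} \approx -0.53418$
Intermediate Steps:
$x{\left(D \right)} = \sqrt{D}$
$Q = 14$ ($Q = \left(\sqrt{14}\right)^{2} = 14$)
$\frac{-22805 + Q}{45456 - 2791} = \frac{-22805 + 14}{45456 - 2791} = - \frac{22791}{42665}$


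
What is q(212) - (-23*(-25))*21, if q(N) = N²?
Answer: 32869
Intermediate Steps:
q(212) - (-23*(-25))*21 = 212² - (-23*(-25))*21 = 44944 - 575*21 = 44944 - 1*12075 = 44944 - 12075 = 32869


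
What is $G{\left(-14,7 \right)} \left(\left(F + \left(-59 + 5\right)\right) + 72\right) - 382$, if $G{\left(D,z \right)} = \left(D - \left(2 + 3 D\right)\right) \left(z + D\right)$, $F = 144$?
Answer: $-29866$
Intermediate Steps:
$G{\left(D,z \right)} = \left(-2 - 2 D\right) \left(D + z\right)$ ($G{\left(D,z \right)} = \left(D - \left(2 + 3 D\right)\right) \left(D + z\right) = \left(-2 - 2 D\right) \left(D + z\right)$)
$G{\left(-14,7 \right)} \left(\left(F + \left(-59 + 5\right)\right) + 72\right) - 382 = \left(\left(-2\right) \left(-14\right) - 14 - 2 \left(-14\right)^{2} - \left(-28\right) 7\right) \left(\left(144 + \left(-59 + 5\right)\right) + 72\right) - 382 = \left(28 - 14 - 392 + 196\right) \left(\left(144 - 54\right) + 72\right) - 382 = \left(28 - 14 - 392 + 196\right) \left(90 + 72\right) - 382 = \left(-182\right) 162 - 382 = -29484 - 382 = -29866$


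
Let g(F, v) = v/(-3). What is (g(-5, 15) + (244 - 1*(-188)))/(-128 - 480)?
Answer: -427/608 ≈ -0.70230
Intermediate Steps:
g(F, v) = -v/3 (g(F, v) = v*(-⅓) = -v/3)
(g(-5, 15) + (244 - 1*(-188)))/(-128 - 480) = (-⅓*15 + (244 - 1*(-188)))/(-128 - 480) = (-5 + (244 + 188))/(-608) = (-5 + 432)*(-1/608) = 427*(-1/608) = -427/608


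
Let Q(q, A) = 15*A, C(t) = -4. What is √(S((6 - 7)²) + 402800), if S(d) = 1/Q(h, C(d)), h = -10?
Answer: √362519985/30 ≈ 634.67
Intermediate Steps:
S(d) = -1/60 (S(d) = 1/(15*(-4)) = 1/(-60) = -1/60)
√(S((6 - 7)²) + 402800) = √(-1/60 + 402800) = √(24167999/60) = √362519985/30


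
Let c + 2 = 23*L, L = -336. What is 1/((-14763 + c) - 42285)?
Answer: -1/64778 ≈ -1.5437e-5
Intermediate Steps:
c = -7730 (c = -2 + 23*(-336) = -2 - 7728 = -7730)
1/((-14763 + c) - 42285) = 1/((-14763 - 7730) - 42285) = 1/(-22493 - 42285) = 1/(-64778) = -1/64778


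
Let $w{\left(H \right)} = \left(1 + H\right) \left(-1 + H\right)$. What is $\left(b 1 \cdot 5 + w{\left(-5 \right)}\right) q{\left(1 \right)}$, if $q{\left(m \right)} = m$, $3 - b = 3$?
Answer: $24$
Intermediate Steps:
$b = 0$ ($b = 3 - 3 = 0$)
$\left(b 1 \cdot 5 + w{\left(-5 \right)}\right) q{\left(1 \right)} = \left(0 \cdot 1 \cdot 5 - \left(1 - \left(-5\right)^{2}\right)\right) 1 = \left(0 \cdot 5 + \left(-1 + 25\right)\right) 1 = \left(0 + 24\right) 1 = 24 \cdot 1 = 24$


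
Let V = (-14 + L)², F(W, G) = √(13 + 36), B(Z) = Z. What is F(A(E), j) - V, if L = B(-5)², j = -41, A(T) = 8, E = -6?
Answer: -114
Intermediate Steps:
F(W, G) = 7 (F(W, G) = √49 = 7)
L = 25 (L = (-5)² = 25)
V = 121 (V = (-14 + 25)² = 11² = 121)
F(A(E), j) - V = 7 - 1*121 = 7 - 121 = -114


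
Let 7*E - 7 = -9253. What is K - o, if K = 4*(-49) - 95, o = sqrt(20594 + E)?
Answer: -291 - 16*sqrt(3689)/7 ≈ -429.83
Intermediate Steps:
E = -9246/7 (E = 1 + (1/7)*(-9253) = 1 - 9253/7 = -9246/7 ≈ -1320.9)
o = 16*sqrt(3689)/7 (o = sqrt(20594 - 9246/7) = sqrt(134912/7) = 16*sqrt(3689)/7 ≈ 138.83)
K = -291 (K = -196 - 95 = -291)
K - o = -291 - 16*sqrt(3689)/7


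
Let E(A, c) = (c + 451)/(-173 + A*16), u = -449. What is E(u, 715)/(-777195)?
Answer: 1166/5717823615 ≈ 2.0392e-7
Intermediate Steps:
E(A, c) = (451 + c)/(-173 + 16*A)
E(u, 715)/(-777195) = ((451 + 715)/(-173 + 16*(-449)))/(-777195) = (1166/(-173 - 7184))*(-1/777195) = (1166/(-7357))*(-1/777195) = -1/7357*1166*(-1/777195) = -1166/7357*(-1/777195) = 1166/5717823615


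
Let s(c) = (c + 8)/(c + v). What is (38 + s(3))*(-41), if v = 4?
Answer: -11357/7 ≈ -1622.4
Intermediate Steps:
s(c) = (8 + c)/(4 + c) (s(c) = (c + 8)/(c + 4) = (8 + c)/(4 + c))
(38 + s(3))*(-41) = (38 + (8 + 3)/(4 + 3))*(-41) = (38 + 11/7)*(-41) = (277/7)*(-41) = -11357/7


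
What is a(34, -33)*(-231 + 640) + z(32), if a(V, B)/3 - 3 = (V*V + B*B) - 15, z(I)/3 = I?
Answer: 2739987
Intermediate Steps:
z(I) = 3*I
a(V, B) = -36 + 3*B² + 3*V² (a(V, B) = 9 + 3*((V*V + B*B) - 15) = 9 + 3*((V² + B²) - 15) = 9 + 3*((B² + V²) - 15) = 9 + 3*(-15 + B² + V²) = 9 + (-45 + 3*B² + 3*V²) = -36 + 3*B² + 3*V²)
a(34, -33)*(-231 + 640) + z(32) = (-36 + 3*(-33)² + 3*34²)*(-231 + 640) + 3*32 = (-36 + 3*1089 + 3*1156)*409 + 96 = (-36 + 3267 + 3468)*409 + 96 = 6699*409 + 96 = 2739891 + 96 = 2739987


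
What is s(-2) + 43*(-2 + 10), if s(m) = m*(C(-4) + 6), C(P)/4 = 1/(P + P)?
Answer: 333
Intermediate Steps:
C(P) = 2/P (C(P) = 4/(P + P) = 4/((2*P)) = 4*(1/(2*P)) = 2/P)
s(m) = 11*m/2 (s(m) = m*(2/(-4) + 6) = m*(2*(-1/4) + 6) = m*(-1/2 + 6) = m*(11/2) = 11*m/2)
s(-2) + 43*(-2 + 10) = (11/2)*(-2) + 43*(-2 + 10) = -11 + 43*8 = -11 + 344 = 333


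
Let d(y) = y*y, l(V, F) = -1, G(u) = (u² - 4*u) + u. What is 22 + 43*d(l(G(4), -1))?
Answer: 65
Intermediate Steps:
G(u) = u² - 3*u
d(y) = y²
22 + 43*d(l(G(4), -1)) = 22 + 43*(-1)² = 22 + 43*1 = 22 + 43 = 65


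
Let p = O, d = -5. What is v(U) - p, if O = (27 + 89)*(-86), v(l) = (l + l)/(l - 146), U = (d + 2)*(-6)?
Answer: 319223/32 ≈ 9975.7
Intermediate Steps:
U = 18 (U = (-5 + 2)*(-6) = -3*(-6) = 18)
v(l) = 2*l/(-146 + l) (v(l) = (2*l)/(-146 + l) = 2*l/(-146 + l))
O = -9976 (O = 116*(-86) = -9976)
p = -9976
v(U) - p = 2*18/(-146 + 18) - 1*(-9976) = 2*18/(-128) + 9976 = 2*18*(-1/128) + 9976 = -9/32 + 9976 = 319223/32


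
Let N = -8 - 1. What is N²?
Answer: 81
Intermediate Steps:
N = -9
N² = (-9)² = 81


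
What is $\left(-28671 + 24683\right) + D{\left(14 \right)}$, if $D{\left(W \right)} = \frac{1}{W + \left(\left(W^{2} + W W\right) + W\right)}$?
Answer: $- \frac{1674959}{420} \approx -3988.0$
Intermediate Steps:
$D{\left(W \right)} = \frac{1}{2 W + 2 W^{2}}$ ($D{\left(W \right)} = \frac{1}{W + \left(\left(W^{2} + W^{2}\right) + W\right)} = \frac{1}{W + \left(2 W^{2} + W\right)} = \frac{1}{W + \left(W + 2 W^{2}\right)} = \frac{1}{2 W + 2 W^{2}}$)
$\left(-28671 + 24683\right) + D{\left(14 \right)} = \left(-28671 + 24683\right) + \frac{1}{2 \cdot 14 \left(1 + 14\right)} = -3988 + \frac{1}{2} \cdot \frac{1}{14} \cdot \frac{1}{15} = -3988 + \frac{1}{420} = - \frac{1674959}{420}$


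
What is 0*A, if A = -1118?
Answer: 0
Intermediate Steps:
0*A = 0*(-1118) = 0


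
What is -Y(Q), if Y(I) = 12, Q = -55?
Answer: -12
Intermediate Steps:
-Y(Q) = -1*12 = -12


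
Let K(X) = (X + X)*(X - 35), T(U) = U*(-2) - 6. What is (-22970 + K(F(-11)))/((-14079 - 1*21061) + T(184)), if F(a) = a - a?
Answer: 11485/17757 ≈ 0.64679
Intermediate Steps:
F(a) = 0
T(U) = -6 - 2*U (T(U) = -2*U - 6 = -6 - 2*U)
K(X) = 2*X*(-35 + X) (K(X) = (2*X)*(-35 + X) = 2*X*(-35 + X))
(-22970 + K(F(-11)))/((-14079 - 1*21061) + T(184)) = (-22970 + 2*0*(-35 + 0))/((-14079 - 1*21061) + (-6 - 2*184)) = (-22970 + 2*0*(-35))/((-14079 - 21061) + (-6 - 368)) = (-22970 + 0)/(-35140 - 374) = -22970/(-35514) = -22970*(-1/35514) = 11485/17757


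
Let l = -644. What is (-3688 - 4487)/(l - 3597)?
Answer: 8175/4241 ≈ 1.9276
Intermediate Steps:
(-3688 - 4487)/(l - 3597) = (-3688 - 4487)/(-644 - 3597) = -8175/(-4241) = -8175*(-1/4241) = 8175/4241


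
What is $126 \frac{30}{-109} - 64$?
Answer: $- \frac{10756}{109} \approx -98.679$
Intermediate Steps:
$126 \frac{30}{-109} - 64 = 126 \cdot 30 \left(- \frac{1}{109}\right) - 64 = 126 \left(- \frac{30}{109}\right) - 64 = - \frac{3780}{109} - 64 = - \frac{10756}{109}$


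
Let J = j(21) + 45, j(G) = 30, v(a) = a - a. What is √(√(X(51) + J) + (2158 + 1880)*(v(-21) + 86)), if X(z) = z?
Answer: √(347268 + 3*√14) ≈ 589.30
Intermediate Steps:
v(a) = 0
J = 75 (J = 30 + 45 = 75)
√(√(X(51) + J) + (2158 + 1880)*(v(-21) + 86)) = √(√(51 + 75) + (2158 + 1880)*(0 + 86)) = √(√126 + 4038*86) = √(3*√14 + 347268) = √(347268 + 3*√14)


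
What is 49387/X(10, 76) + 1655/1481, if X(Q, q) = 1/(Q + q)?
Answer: 6290226297/1481 ≈ 4.2473e+6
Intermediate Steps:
49387/X(10, 76) + 1655/1481 = 49387/(1/(10 + 76)) + 1655/1481 = 49387/(1/86) + 1655*(1/1481) = 49387/(1/86) + 1655/1481 = 49387*86 + 1655/1481 = 4247282 + 1655/1481 = 6290226297/1481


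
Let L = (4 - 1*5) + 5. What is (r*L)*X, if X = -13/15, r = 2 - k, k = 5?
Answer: 52/5 ≈ 10.400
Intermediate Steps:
L = 4 (L = (4 - 5) + 5 = -1 + 5 = 4)
r = -3 (r = 2 - 1*5 = 2 - 5 = -3)
X = -13/15 (X = -13*1/15 = -13/15 ≈ -0.86667)
(r*L)*X = -3*4*(-13/15) = -12*(-13/15) = 52/5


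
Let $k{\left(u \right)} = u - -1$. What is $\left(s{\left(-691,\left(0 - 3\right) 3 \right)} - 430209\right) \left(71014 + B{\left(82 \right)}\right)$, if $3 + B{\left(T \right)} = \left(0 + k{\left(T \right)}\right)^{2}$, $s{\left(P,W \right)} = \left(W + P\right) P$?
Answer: $4166948900$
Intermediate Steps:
$k{\left(u \right)} = 1 + u$ ($k{\left(u \right)} = u + 1 = 1 + u$)
$s{\left(P,W \right)} = P \left(P + W\right)$ ($s{\left(P,W \right)} = \left(P + W\right) P = P \left(P + W\right)$)
$B{\left(T \right)} = -3 + \left(1 + T\right)^{2}$ ($B{\left(T \right)} = -3 + \left(0 + \left(1 + T\right)\right)^{2} = -3 + \left(1 + T\right)^{2}$)
$\left(s{\left(-691,\left(0 - 3\right) 3 \right)} - 430209\right) \left(71014 + B{\left(82 \right)}\right) = \left(- 691 \left(-691 + \left(0 - 3\right) 3\right) - 430209\right) \left(71014 - \left(3 - \left(1 + 82\right)^{2}\right)\right) = \left(- 691 \left(-691 - 9\right) - 430209\right) \left(71014 - \left(3 - 83^{2}\right)\right) = \left(- 691 \left(-691 - 9\right) - 430209\right) \left(71014 + \left(-3 + 6889\right)\right) = \left(\left(-691\right) \left(-700\right) - 430209\right) \left(71014 + 6886\right) = \left(483700 - 430209\right) 77900 = 53491 \cdot 77900 = 4166948900$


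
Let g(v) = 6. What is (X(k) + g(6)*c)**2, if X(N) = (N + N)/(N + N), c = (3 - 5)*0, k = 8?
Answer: 1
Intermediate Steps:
c = 0 (c = -2*0 = 0)
X(N) = 1 (X(N) = (2*N)/((2*N)) = (2*N)*(1/(2*N)) = 1)
(X(k) + g(6)*c)**2 = (1 + 6*0)**2 = (1 + 0)**2 = 1**2 = 1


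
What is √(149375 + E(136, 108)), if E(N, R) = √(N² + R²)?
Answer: √(149375 + 4*√1885) ≈ 386.72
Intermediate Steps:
√(149375 + E(136, 108)) = √(149375 + √(136² + 108²)) = √(149375 + √(18496 + 11664)) = √(149375 + √30160) = √(149375 + 4*√1885)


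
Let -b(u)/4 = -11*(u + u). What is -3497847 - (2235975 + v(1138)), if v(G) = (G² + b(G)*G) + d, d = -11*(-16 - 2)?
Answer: -120992936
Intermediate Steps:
b(u) = 88*u (b(u) = -(-44)*(u + u) = -(-44)*2*u = -(-88)*u = 88*u)
d = 198 (d = -11*(-18) = 198)
v(G) = 198 + 89*G² (v(G) = (G² + (88*G)*G) + 198 = (G² + 88*G²) + 198 = 89*G² + 198 = 198 + 89*G²)
-3497847 - (2235975 + v(1138)) = -3497847 - (2235975 + (198 + 89*1138²)) = -3497847 - (2235975 + (198 + 89*1295044)) = -3497847 - (2235975 + (198 + 115258916)) = -3497847 - (2235975 + 115259114) = -3497847 - 1*117495089 = -3497847 - 117495089 = -120992936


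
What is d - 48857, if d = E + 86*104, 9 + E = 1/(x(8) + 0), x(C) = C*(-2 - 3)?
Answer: -1596881/40 ≈ -39922.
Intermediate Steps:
x(C) = -5*C (x(C) = C*(-5) = -5*C)
E = -361/40 (E = -9 + 1/(-5*8 + 0) = -9 + 1/(-40 + 0) = -9 + 1/(-40) = -9 - 1/40 = -361/40 ≈ -9.0250)
d = 357399/40 (d = -361/40 + 86*104 = -361/40 + 8944 = 357399/40 ≈ 8935.0)
d - 48857 = 357399/40 - 48857 = -1596881/40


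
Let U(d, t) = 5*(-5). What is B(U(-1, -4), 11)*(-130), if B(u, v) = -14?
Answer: 1820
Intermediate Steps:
U(d, t) = -25
B(U(-1, -4), 11)*(-130) = -14*(-130) = 1820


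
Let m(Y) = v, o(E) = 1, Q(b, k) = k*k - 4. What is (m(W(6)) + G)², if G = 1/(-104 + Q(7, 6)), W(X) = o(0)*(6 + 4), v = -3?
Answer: 47089/5184 ≈ 9.0835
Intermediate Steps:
Q(b, k) = -4 + k² (Q(b, k) = k² - 4 = -4 + k²)
W(X) = 10 (W(X) = 1*(6 + 4) = 1*10 = 10)
m(Y) = -3
G = -1/72 (G = 1/(-104 + (-4 + 6²)) = 1/(-104 + (-4 + 36)) = 1/(-104 + 32) = 1/(-72) = -1/72 ≈ -0.013889)
(m(W(6)) + G)² = (-3 - 1/72)² = (-217/72)² = 47089/5184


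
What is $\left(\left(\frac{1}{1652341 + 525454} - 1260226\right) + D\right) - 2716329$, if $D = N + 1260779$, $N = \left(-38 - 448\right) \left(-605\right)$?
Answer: $- \frac{5274066330069}{2177795} \approx -2.4217 \cdot 10^{6}$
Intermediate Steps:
$N = 294030$ ($N = \left(-486\right) \left(-605\right) = 294030$)
$D = 1554809$ ($D = 294030 + 1260779 = 1554809$)
$\left(\left(\frac{1}{1652341 + 525454} - 1260226\right) + D\right) - 2716329 = \left(\left(\frac{1}{1652341 + 525454} - 1260226\right) + 1554809\right) - 2716329 = \left(\left(\frac{1}{2177795} - 1260226\right) + 1554809\right) - 2716329 = \left(- \frac{2744513881669}{2177795} + 1554809\right) - 2716329 = \frac{641541384486}{2177795} - 2716329 = - \frac{5274066330069}{2177795}$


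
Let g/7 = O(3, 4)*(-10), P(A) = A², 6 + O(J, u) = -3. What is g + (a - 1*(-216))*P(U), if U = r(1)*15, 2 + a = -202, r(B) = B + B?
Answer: 11430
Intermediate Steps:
r(B) = 2*B
a = -204 (a = -2 - 202 = -204)
U = 30 (U = (2*1)*15 = 2*15 = 30)
O(J, u) = -9 (O(J, u) = -6 - 3 = -9)
g = 630 (g = 7*(-9*(-10)) = 7*90 = 630)
g + (a - 1*(-216))*P(U) = 630 + (-204 - 1*(-216))*30² = 630 + (-204 + 216)*900 = 630 + 12*900 = 630 + 10800 = 11430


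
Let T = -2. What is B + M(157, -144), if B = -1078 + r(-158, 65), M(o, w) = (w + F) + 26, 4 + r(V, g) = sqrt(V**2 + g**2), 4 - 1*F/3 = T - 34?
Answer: -1080 + 17*sqrt(101) ≈ -909.15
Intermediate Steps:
F = 120 (F = 12 - 3*(-2 - 34) = 12 - 3*(-36) = 12 + 108 = 120)
r(V, g) = -4 + sqrt(V**2 + g**2)
M(o, w) = 146 + w (M(o, w) = (w + 120) + 26 = (120 + w) + 26 = 146 + w)
B = -1082 + 17*sqrt(101) (B = -1078 + (-4 + sqrt((-158)**2 + 65**2)) = -1078 + (-4 + sqrt(24964 + 4225)) = -1078 + (-4 + sqrt(29189)) = -1078 + (-4 + 17*sqrt(101)) = -1082 + 17*sqrt(101) ≈ -911.15)
B + M(157, -144) = (-1082 + 17*sqrt(101)) + (146 - 144) = (-1082 + 17*sqrt(101)) + 2 = -1080 + 17*sqrt(101)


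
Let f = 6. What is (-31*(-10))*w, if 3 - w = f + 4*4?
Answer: -5890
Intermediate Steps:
w = -19 (w = 3 - (6 + 4*4) = 3 - (6 + 16) = 3 - 1*22 = 3 - 22 = -19)
(-31*(-10))*w = -31*(-10)*(-19) = 310*(-19) = -5890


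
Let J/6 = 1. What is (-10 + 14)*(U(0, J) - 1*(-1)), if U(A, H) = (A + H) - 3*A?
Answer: 28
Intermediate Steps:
J = 6 (J = 6*1 = 6)
U(A, H) = H - 2*A
(-10 + 14)*(U(0, J) - 1*(-1)) = (-10 + 14)*((6 - 2*0) - 1*(-1)) = 4*((6 + 0) + 1) = 4*(6 + 1) = 4*7 = 28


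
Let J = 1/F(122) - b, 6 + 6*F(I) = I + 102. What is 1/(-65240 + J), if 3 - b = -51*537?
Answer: -109/10096667 ≈ -1.0796e-5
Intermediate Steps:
F(I) = 16 + I/6 (F(I) = -1 + (I + 102)/6 = -1 + (102 + I)/6 = -1 + (17 + I/6) = 16 + I/6)
b = 27390 (b = 3 - (-51)*537 = 3 - 1*(-27387) = 3 + 27387 = 27390)
J = -2985507/109 (J = 1/(16 + (⅙)*122) - 1*27390 = 1/(16 + 61/3) - 27390 = 1/(109/3) - 27390 = 3/109 - 27390 = -2985507/109 ≈ -27390.)
1/(-65240 + J) = 1/(-65240 - 2985507/109) = 1/(-10096667/109) = -109/10096667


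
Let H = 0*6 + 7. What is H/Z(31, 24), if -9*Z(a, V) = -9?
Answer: 7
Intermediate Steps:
H = 7 (H = 0 + 7 = 7)
Z(a, V) = 1 (Z(a, V) = -⅑*(-9) = 1)
H/Z(31, 24) = 7/1 = 7*1 = 7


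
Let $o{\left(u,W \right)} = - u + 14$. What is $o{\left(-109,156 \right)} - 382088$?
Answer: $-381965$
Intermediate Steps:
$o{\left(u,W \right)} = 14 - u$
$o{\left(-109,156 \right)} - 382088 = \left(14 - -109\right) - 382088 = \left(14 + 109\right) - 382088 = 123 - 382088 = -381965$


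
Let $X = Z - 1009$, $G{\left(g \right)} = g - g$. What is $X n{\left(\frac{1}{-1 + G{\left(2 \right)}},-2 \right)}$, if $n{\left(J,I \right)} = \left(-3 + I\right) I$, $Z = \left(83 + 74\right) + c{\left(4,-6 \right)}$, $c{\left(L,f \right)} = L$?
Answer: $-8480$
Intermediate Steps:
$Z = 161$ ($Z = \left(83 + 74\right) + 4 = 157 + 4 = 161$)
$G{\left(g \right)} = 0$
$n{\left(J,I \right)} = I \left(-3 + I\right)$
$X = -848$ ($X = 161 - 1009 = -848$)
$X n{\left(\frac{1}{-1 + G{\left(2 \right)}},-2 \right)} = - 848 \left(- 2 \left(-3 - 2\right)\right) = - 848 \left(\left(-2\right) \left(-5\right)\right) = \left(-848\right) 10 = -8480$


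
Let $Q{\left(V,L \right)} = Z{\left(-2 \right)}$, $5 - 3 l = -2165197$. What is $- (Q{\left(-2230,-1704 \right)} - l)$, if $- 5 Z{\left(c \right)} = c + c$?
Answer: $\frac{3608666}{5} \approx 7.2173 \cdot 10^{5}$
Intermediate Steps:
$Z{\left(c \right)} = - \frac{2 c}{5}$ ($Z{\left(c \right)} = - \frac{c + c}{5} = - \frac{2 c}{5}$)
$l = 721734$ ($l = \frac{5}{3} - - \frac{2165197}{3} = \frac{5}{3} + \frac{2165197}{3} = 721734$)
$Q{\left(V,L \right)} = \frac{4}{5}$ ($Q{\left(V,L \right)} = \left(- \frac{2}{5}\right) \left(-2\right) = \frac{4}{5}$)
$- (Q{\left(-2230,-1704 \right)} - l) = - (\frac{4}{5} - 721734) = \left(-1\right) \left(- \frac{3608666}{5}\right) = \frac{3608666}{5}$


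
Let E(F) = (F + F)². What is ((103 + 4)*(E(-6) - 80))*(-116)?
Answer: -794368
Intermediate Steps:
E(F) = 4*F² (E(F) = (2*F)² = 4*F²)
((103 + 4)*(E(-6) - 80))*(-116) = ((103 + 4)*(4*(-6)² - 80))*(-116) = (107*(4*36 - 80))*(-116) = (107*(144 - 80))*(-116) = (107*64)*(-116) = 6848*(-116) = -794368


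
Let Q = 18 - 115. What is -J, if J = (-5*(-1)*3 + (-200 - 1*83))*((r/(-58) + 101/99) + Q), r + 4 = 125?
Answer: -75454730/2871 ≈ -26282.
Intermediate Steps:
r = 121 (r = -4 + 125 = 121)
Q = -97
J = 75454730/2871 (J = (-5*(-1)*3 + (-200 - 1*83))*((121/(-58) + 101/99) - 97) = (5*3 + (-200 - 83))*((121*(-1/58) + 101*(1/99)) - 97) = (15 - 283)*((-121/58 + 101/99) - 97) = -268*(-6121/5742 - 97) = -268*(-563095/5742) = 75454730/2871 ≈ 26282.)
-J = -1*75454730/2871 = -75454730/2871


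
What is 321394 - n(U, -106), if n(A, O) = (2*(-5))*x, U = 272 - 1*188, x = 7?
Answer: 321464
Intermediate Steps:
U = 84 (U = 272 - 188 = 84)
n(A, O) = -70 (n(A, O) = (2*(-5))*7 = -10*7 = -70)
321394 - n(U, -106) = 321394 - 1*(-70) = 321394 + 70 = 321464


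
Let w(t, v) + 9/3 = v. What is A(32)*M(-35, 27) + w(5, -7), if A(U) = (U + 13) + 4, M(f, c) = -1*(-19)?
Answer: 921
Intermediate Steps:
w(t, v) = -3 + v
M(f, c) = 19
A(U) = 17 + U (A(U) = (13 + U) + 4 = 17 + U)
A(32)*M(-35, 27) + w(5, -7) = (17 + 32)*19 + (-3 - 7) = 49*19 - 10 = 931 - 10 = 921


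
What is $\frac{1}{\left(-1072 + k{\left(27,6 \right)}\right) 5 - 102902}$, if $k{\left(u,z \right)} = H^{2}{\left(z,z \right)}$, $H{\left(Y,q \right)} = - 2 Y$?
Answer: $- \frac{1}{107542} \approx -9.2987 \cdot 10^{-6}$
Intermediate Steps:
$k{\left(u,z \right)} = 4 z^{2}$ ($k{\left(u,z \right)} = \left(- 2 z\right)^{2} = 4 z^{2}$)
$\frac{1}{\left(-1072 + k{\left(27,6 \right)}\right) 5 - 102902} = \frac{1}{\left(-1072 + 4 \cdot 6^{2}\right) 5 - 102902} = \frac{1}{\left(-1072 + 4 \cdot 36\right) 5 - 102902} = \frac{1}{\left(-1072 + 144\right) 5 - 102902} = \frac{1}{\left(-928\right) 5 - 102902} = \frac{1}{-4640 - 102902} = \frac{1}{-107542} = - \frac{1}{107542}$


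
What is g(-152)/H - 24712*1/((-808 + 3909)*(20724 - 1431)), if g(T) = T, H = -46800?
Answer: 330719689/116663806350 ≈ 0.0028348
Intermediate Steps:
g(-152)/H - 24712*1/((-808 + 3909)*(20724 - 1431)) = -152/(-46800) - 24712*1/((-808 + 3909)*(20724 - 1431)) = -152*(-1/46800) - 24712/(3101*19293) = 19/5850 - 24712/59827593 = 330719689/116663806350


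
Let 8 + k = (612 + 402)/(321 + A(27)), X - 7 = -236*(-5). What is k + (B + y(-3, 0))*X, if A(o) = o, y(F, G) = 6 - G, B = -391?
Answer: -26506005/58 ≈ -4.5700e+5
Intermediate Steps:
X = 1187 (X = 7 - 236*(-5) = 7 + 1180 = 1187)
k = -295/58 (k = -8 + (612 + 402)/(321 + 27) = -8 + 1014/348 = -8 + 1014*(1/348) = -8 + 169/58 = -295/58 ≈ -5.0862)
k + (B + y(-3, 0))*X = -295/58 + (-391 + (6 - 1*0))*1187 = -295/58 + (-391 + (6 + 0))*1187 = -295/58 + (-391 + 6)*1187 = -295/58 - 385*1187 = -295/58 - 456995 = -26506005/58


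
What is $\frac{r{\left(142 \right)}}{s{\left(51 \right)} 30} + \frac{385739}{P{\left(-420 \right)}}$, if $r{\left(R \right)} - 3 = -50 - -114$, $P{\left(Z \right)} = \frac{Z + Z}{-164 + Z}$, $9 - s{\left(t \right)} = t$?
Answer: $\frac{48272471}{180} \approx 2.6818 \cdot 10^{5}$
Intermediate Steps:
$s{\left(t \right)} = 9 - t$
$P{\left(Z \right)} = \frac{2 Z}{-164 + Z}$
$r{\left(R \right)} = 67$ ($r{\left(R \right)} = 3 - -64 = 3 + \left(-50 + 114\right) = 3 + 64 = 67$)
$\frac{r{\left(142 \right)}}{s{\left(51 \right)} 30} + \frac{385739}{P{\left(-420 \right)}} = \frac{67}{\left(9 - 51\right) 30} + \frac{385739}{2 \left(-420\right) \frac{1}{-164 - 420}} = \frac{67}{\left(9 - 51\right) 30} + \frac{385739}{2 \left(-420\right) \frac{1}{-584}} = \frac{67}{\left(-42\right) 30} + \frac{385739}{2 \left(-420\right) \left(- \frac{1}{584}\right)} = \frac{67}{-1260} + \frac{385739}{\frac{105}{73}} = 67 \left(- \frac{1}{1260}\right) + 385739 \cdot \frac{73}{105} = - \frac{67}{1260} + \frac{28158947}{105} = \frac{48272471}{180}$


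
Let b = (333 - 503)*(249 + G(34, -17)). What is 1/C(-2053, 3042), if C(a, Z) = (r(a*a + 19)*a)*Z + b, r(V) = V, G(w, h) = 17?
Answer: -1/26322553456348 ≈ -3.7990e-14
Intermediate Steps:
b = -45220 (b = (333 - 503)*(249 + 17) = -170*266 = -45220)
C(a, Z) = -45220 + Z*a*(19 + a**2) (C(a, Z) = ((a*a + 19)*a)*Z - 45220 = ((a**2 + 19)*a)*Z - 45220 = ((19 + a**2)*a)*Z - 45220 = (a*(19 + a**2))*Z - 45220 = Z*a*(19 + a**2) - 45220 = -45220 + Z*a*(19 + a**2))
1/C(-2053, 3042) = 1/(-45220 + 3042*(-2053)*(19 + (-2053)**2)) = 1/(-45220 + 3042*(-2053)*(19 + 4214809)) = 1/(-45220 + 3042*(-2053)*4214828) = 1/(-45220 - 26322553411128) = 1/(-26322553456348) = -1/26322553456348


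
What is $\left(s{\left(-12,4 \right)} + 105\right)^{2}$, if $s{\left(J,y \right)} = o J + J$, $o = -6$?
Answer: $27225$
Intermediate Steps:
$s{\left(J,y \right)} = - 5 J$ ($s{\left(J,y \right)} = - 6 J + J = - 5 J$)
$\left(s{\left(-12,4 \right)} + 105\right)^{2} = \left(\left(-5\right) \left(-12\right) + 105\right)^{2} = \left(60 + 105\right)^{2} = 165^{2} = 27225$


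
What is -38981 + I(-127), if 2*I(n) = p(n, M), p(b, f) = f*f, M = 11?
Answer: -77841/2 ≈ -38921.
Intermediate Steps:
p(b, f) = f**2
I(n) = 121/2 (I(n) = (1/2)*11**2 = (1/2)*121 = 121/2)
-38981 + I(-127) = -38981 + 121/2 = -77841/2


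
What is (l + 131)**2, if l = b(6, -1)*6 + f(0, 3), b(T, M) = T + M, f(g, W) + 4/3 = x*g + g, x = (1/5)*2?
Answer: 229441/9 ≈ 25493.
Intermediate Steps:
x = 2/5 (x = (1*(1/5))*2 = (1/5)*2 = 2/5 ≈ 0.40000)
f(g, W) = -4/3 + 7*g/5 (f(g, W) = -4/3 + (2*g/5 + g) = -4/3 + 7*g/5)
b(T, M) = M + T
l = 86/3 (l = (-1 + 6)*6 + (-4/3 + (7/5)*0) = 5*6 + (-4/3 + 0) = 30 - 4/3 = 86/3 ≈ 28.667)
(l + 131)**2 = (86/3 + 131)**2 = (479/3)**2 = 229441/9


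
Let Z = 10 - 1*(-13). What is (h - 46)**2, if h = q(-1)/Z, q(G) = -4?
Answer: 1127844/529 ≈ 2132.0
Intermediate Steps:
Z = 23 (Z = 10 + 13 = 23)
h = -4/23 ≈ -0.17391
(h - 46)**2 = (-4/23 - 46)**2 = (-1062/23)**2 = 1127844/529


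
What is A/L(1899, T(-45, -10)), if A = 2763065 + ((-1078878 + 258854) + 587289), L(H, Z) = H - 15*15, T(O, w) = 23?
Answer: 1265165/837 ≈ 1511.5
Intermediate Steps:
L(H, Z) = -225 + H (L(H, Z) = H - 225 = -225 + H)
A = 2530330 (A = 2763065 + (-820024 + 587289) = 2763065 - 232735 = 2530330)
A/L(1899, T(-45, -10)) = 2530330/(-225 + 1899) = 2530330/1674 = 2530330*(1/1674) = 1265165/837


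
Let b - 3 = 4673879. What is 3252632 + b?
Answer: 7926514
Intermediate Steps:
b = 4673882 (b = 3 + 4673879 = 4673882)
3252632 + b = 3252632 + 4673882 = 7926514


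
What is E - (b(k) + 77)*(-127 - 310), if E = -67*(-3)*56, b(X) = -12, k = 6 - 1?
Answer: 39661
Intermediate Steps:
k = 5
E = 11256 (E = 201*56 = 11256)
E - (b(k) + 77)*(-127 - 310) = 11256 - (-12 + 77)*(-127 - 310) = 11256 - 65*(-437) = 11256 - 1*(-28405) = 11256 + 28405 = 39661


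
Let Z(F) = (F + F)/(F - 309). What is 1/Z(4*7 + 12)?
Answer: -269/80 ≈ -3.3625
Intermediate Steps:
Z(F) = 2*F/(-309 + F) (Z(F) = (2*F)/(-309 + F) = 2*F/(-309 + F))
1/Z(4*7 + 12) = 1/(2*(4*7 + 12)/(-309 + (4*7 + 12))) = 1/(2*(28 + 12)/(-309 + (28 + 12))) = 1/(2*40/(-309 + 40)) = 1/(2*40/(-269)) = 1/(2*40*(-1/269)) = 1/(-80/269) = -269/80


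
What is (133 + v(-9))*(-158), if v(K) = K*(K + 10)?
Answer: -19592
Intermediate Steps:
v(K) = K*(10 + K)
(133 + v(-9))*(-158) = (133 - 9*(10 - 9))*(-158) = (133 - 9*1)*(-158) = (133 - 9)*(-158) = 124*(-158) = -19592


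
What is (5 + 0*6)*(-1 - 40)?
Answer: -205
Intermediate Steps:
(5 + 0*6)*(-1 - 40) = (5 + 0)*(-41) = 5*(-41) = -205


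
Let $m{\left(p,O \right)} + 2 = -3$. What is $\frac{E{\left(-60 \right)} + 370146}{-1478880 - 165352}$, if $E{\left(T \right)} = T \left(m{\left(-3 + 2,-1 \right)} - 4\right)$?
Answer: $- \frac{185343}{822116} \approx -0.22545$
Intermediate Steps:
$m{\left(p,O \right)} = -5$ ($m{\left(p,O \right)} = -2 - 3 = -5$)
$E{\left(T \right)} = - 9 T$ ($E{\left(T \right)} = T \left(-5 - 4\right) = T \left(-9\right) = - 9 T$)
$\frac{E{\left(-60 \right)} + 370146}{-1478880 - 165352} = \frac{\left(-9\right) \left(-60\right) + 370146}{-1478880 - 165352} = \frac{540 + 370146}{-1644232} = 370686 \left(- \frac{1}{1644232}\right) = - \frac{185343}{822116}$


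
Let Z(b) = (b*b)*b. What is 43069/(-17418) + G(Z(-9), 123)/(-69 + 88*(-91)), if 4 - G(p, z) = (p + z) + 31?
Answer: -357953335/140685186 ≈ -2.5444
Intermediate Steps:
Z(b) = b³ (Z(b) = b²*b = b³)
G(p, z) = -27 - p - z (G(p, z) = 4 - ((p + z) + 31) = 4 - (31 + p + z) = 4 + (-31 - p - z) = -27 - p - z)
43069/(-17418) + G(Z(-9), 123)/(-69 + 88*(-91)) = 43069/(-17418) + (-27 - 1*(-9)³ - 1*123)/(-69 + 88*(-91)) = 43069*(-1/17418) + (-27 - 1*(-729) - 123)/(-69 - 8008) = -43069/17418 + (-27 + 729 - 123)/(-8077) = -43069/17418 + 579*(-1/8077) = -43069/17418 - 579/8077 = -357953335/140685186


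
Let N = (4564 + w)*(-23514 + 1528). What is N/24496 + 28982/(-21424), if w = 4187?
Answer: -64416820799/8200036 ≈ -7855.7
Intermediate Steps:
N = -192399486 (N = (4564 + 4187)*(-23514 + 1528) = 8751*(-21986) = -192399486)
N/24496 + 28982/(-21424) = -192399486/24496 + 28982/(-21424) = -192399486*1/24496 + 28982*(-1/21424) = -96199743/12248 - 14491/10712 = -64416820799/8200036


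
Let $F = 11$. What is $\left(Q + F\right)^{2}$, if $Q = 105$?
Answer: $13456$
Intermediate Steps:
$\left(Q + F\right)^{2} = \left(105 + 11\right)^{2} = 116^{2} = 13456$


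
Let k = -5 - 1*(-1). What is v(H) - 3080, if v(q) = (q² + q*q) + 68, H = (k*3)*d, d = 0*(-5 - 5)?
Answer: -3012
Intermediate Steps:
k = -4 (k = -5 + 1 = -4)
d = 0 (d = 0*(-10) = 0)
H = 0 (H = -4*3*0 = -12*0 = 0)
v(q) = 68 + 2*q² (v(q) = (q² + q²) + 68 = 2*q² + 68 = 68 + 2*q²)
v(H) - 3080 = (68 + 2*0²) - 3080 = (68 + 2*0) - 3080 = (68 + 0) - 3080 = 68 - 3080 = -3012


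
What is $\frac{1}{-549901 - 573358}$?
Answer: $- \frac{1}{1123259} \approx -8.9027 \cdot 10^{-7}$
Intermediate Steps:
$\frac{1}{-549901 - 573358} = \frac{1}{-1123259} = - \frac{1}{1123259}$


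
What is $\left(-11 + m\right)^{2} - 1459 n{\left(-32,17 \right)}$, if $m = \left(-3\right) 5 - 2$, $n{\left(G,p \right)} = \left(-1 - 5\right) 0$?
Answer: $784$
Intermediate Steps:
$n{\left(G,p \right)} = 0$ ($n{\left(G,p \right)} = \left(-6\right) 0 = 0$)
$m = -17$ ($m = -15 - 2 = -17$)
$\left(-11 + m\right)^{2} - 1459 n{\left(-32,17 \right)} = \left(-11 - 17\right)^{2} - 0 = \left(-28\right)^{2} + 0 = 784 + 0 = 784$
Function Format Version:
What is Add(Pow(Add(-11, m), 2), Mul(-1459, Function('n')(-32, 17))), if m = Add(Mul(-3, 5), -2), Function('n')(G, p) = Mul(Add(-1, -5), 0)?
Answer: 784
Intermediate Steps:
Function('n')(G, p) = 0 (Function('n')(G, p) = Mul(-6, 0) = 0)
m = -17 (m = Add(-15, -2) = -17)
Add(Pow(Add(-11, m), 2), Mul(-1459, Function('n')(-32, 17))) = Add(Pow(Add(-11, -17), 2), Mul(-1459, 0)) = Add(Pow(-28, 2), 0) = Add(784, 0) = 784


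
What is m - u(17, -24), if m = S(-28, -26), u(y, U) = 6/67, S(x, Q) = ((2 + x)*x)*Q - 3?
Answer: -1268383/67 ≈ -18931.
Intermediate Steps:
S(x, Q) = -3 + Q*x*(2 + x) (S(x, Q) = (x*(2 + x))*Q - 3 = Q*x*(2 + x) - 3 = -3 + Q*x*(2 + x))
u(y, U) = 6/67 (u(y, U) = 6*(1/67) = 6/67)
m = -18931 (m = -3 - 26*(-28)**2 + 2*(-26)*(-28) = -3 - 26*784 + 1456 = -3 - 20384 + 1456 = -18931)
m - u(17, -24) = -18931 - 1*6/67 = -18931 - 6/67 = -1268383/67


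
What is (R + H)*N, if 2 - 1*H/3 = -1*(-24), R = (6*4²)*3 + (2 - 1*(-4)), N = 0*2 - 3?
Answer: -684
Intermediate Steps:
N = -3 (N = 0 - 3 = -3)
R = 294 (R = (6*16)*3 + (2 + 4) = 96*3 + 6 = 288 + 6 = 294)
H = -66 (H = 6 - (-3)*(-24) = 6 - 3*24 = 6 - 72 = -66)
(R + H)*N = (294 - 66)*(-3) = 228*(-3) = -684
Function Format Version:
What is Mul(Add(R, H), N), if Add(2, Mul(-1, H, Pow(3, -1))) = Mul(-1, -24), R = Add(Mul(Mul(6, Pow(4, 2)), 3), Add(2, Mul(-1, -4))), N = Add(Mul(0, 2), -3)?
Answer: -684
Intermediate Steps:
N = -3 (N = Add(0, -3) = -3)
R = 294 (R = Add(Mul(Mul(6, 16), 3), Add(2, 4)) = Add(Mul(96, 3), 6) = Add(288, 6) = 294)
H = -66 (H = Add(6, Mul(-3, Mul(-1, -24))) = Add(6, Mul(-3, 24)) = Add(6, -72) = -66)
Mul(Add(R, H), N) = Mul(Add(294, -66), -3) = Mul(228, -3) = -684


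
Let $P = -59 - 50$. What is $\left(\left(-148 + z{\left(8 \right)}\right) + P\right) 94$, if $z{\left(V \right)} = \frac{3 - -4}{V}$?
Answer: $- \frac{96303}{4} \approx -24076.0$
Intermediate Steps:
$P = -109$ ($P = -59 - 50 = -109$)
$z{\left(V \right)} = \frac{7}{V}$ ($z{\left(V \right)} = \frac{3 + 4}{V} = \frac{7}{V}$)
$\left(\left(-148 + z{\left(8 \right)}\right) + P\right) 94 = \left(\left(-148 + \frac{7}{8}\right) - 109\right) 94 = \left(- \frac{1177}{8} - 109\right) 94 = \left(- \frac{2049}{8}\right) 94 = - \frac{96303}{4}$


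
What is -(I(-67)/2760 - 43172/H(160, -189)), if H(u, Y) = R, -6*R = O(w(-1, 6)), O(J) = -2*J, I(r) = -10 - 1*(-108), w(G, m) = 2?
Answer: 89365991/1380 ≈ 64758.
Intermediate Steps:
I(r) = 98 (I(r) = -10 + 108 = 98)
R = ⅔ (R = -(-1)*2/3 = -⅙*(-4) = ⅔ ≈ 0.66667)
H(u, Y) = ⅔
-(I(-67)/2760 - 43172/H(160, -189)) = -(98/2760 - 43172/⅔) = -(98*(1/2760) - 43172*3/2) = -(49/1380 - 64758) = -1*(-89365991/1380) = 89365991/1380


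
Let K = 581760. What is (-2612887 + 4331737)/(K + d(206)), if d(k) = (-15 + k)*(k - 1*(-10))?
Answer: 286475/103836 ≈ 2.7589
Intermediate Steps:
d(k) = (-15 + k)*(10 + k) (d(k) = (-15 + k)*(k + 10) = (-15 + k)*(10 + k))
(-2612887 + 4331737)/(K + d(206)) = (-2612887 + 4331737)/(581760 + (-150 + 206² - 5*206)) = 1718850/(581760 + (-150 + 42436 - 1030)) = 1718850/(581760 + 41256) = 1718850/623016 = 1718850*(1/623016) = 286475/103836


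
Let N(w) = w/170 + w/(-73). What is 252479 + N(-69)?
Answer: 3133271083/12410 ≈ 2.5248e+5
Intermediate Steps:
N(w) = -97*w/12410 (N(w) = w*(1/170) + w*(-1/73) = w/170 - w/73 = -97*w/12410)
252479 + N(-69) = 252479 - 97/12410*(-69) = 252479 + 6693/12410 = 3133271083/12410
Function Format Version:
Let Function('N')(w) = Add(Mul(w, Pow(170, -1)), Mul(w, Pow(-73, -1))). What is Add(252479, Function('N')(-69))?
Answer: Rational(3133271083, 12410) ≈ 2.5248e+5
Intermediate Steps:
Function('N')(w) = Mul(Rational(-97, 12410), w) (Function('N')(w) = Add(Mul(w, Rational(1, 170)), Mul(w, Rational(-1, 73))) = Add(Mul(Rational(1, 170), w), Mul(Rational(-1, 73), w)) = Mul(Rational(-97, 12410), w))
Add(252479, Function('N')(-69)) = Add(252479, Mul(Rational(-97, 12410), -69)) = Add(252479, Rational(6693, 12410)) = Rational(3133271083, 12410)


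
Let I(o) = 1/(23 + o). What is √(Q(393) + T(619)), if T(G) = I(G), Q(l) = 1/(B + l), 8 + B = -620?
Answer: I*√61404090/150870 ≈ 0.051939*I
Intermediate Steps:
B = -628 (B = -8 - 620 = -628)
Q(l) = 1/(-628 + l)
T(G) = 1/(23 + G)
√(Q(393) + T(619)) = √(1/(-628 + 393) + 1/(23 + 619)) = √(1/(-235) + 1/642) = √(-1/235 + 1/642) = √(-407/150870) = I*√61404090/150870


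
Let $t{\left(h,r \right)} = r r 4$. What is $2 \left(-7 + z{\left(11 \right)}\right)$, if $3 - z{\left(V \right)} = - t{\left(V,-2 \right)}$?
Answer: $24$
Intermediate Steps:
$t{\left(h,r \right)} = 4 r^{2}$ ($t{\left(h,r \right)} = r^{2} \cdot 4 = 4 r^{2}$)
$z{\left(V \right)} = 19$ ($z{\left(V \right)} = 3 - - 4 \left(-2\right)^{2} = 3 - - 4 \cdot 4 = 3 - \left(-1\right) 16 = 3 - -16 = 3 + 16 = 19$)
$2 \left(-7 + z{\left(11 \right)}\right) = 2 \left(-7 + 19\right) = 2 \cdot 12 = 24$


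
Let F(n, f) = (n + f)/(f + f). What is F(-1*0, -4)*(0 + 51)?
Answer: 51/2 ≈ 25.500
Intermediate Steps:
F(n, f) = (f + n)/(2*f) (F(n, f) = (f + n)/((2*f)) = (f + n)*(1/(2*f)) = (f + n)/(2*f))
F(-1*0, -4)*(0 + 51) = ((½)*(-4 - 1*0)/(-4))*(0 + 51) = ((½)*(-¼)*(-4 + 0))*51 = ((½)*(-¼)*(-4))*51 = (½)*51 = 51/2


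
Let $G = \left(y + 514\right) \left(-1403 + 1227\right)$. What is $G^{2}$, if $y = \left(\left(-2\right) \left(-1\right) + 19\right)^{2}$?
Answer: $28250886400$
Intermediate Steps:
$y = 441$ ($y = \left(2 + 19\right)^{2} = 21^{2} = 441$)
$G = -168080$ ($G = \left(441 + 514\right) \left(-1403 + 1227\right) = 955 \left(-176\right) = -168080$)
$G^{2} = \left(-168080\right)^{2} = 28250886400$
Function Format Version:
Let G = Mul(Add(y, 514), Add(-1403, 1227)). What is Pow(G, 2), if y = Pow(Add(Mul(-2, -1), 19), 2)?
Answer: 28250886400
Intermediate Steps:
y = 441 (y = Pow(Add(2, 19), 2) = Pow(21, 2) = 441)
G = -168080 (G = Mul(Add(441, 514), Add(-1403, 1227)) = Mul(955, -176) = -168080)
Pow(G, 2) = Pow(-168080, 2) = 28250886400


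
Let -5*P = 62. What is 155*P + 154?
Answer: -1768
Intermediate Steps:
P = -62/5 (P = -⅕*62 = -62/5 ≈ -12.400)
155*P + 154 = 155*(-62/5) + 154 = -1922 + 154 = -1768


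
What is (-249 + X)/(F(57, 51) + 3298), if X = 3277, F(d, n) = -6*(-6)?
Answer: 1514/1667 ≈ 0.90822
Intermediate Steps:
F(d, n) = 36
(-249 + X)/(F(57, 51) + 3298) = (-249 + 3277)/(36 + 3298) = 3028/3334 = 3028*(1/3334) = 1514/1667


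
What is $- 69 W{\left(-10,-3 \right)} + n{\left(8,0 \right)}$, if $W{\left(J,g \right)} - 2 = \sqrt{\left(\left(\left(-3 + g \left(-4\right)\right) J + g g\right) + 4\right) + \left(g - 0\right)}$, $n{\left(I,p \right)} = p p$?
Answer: $-138 - 276 i \sqrt{5} \approx -138.0 - 617.15 i$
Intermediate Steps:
$n{\left(I,p \right)} = p^{2}$
$W{\left(J,g \right)} = 2 + \sqrt{4 + g + g^{2} + J \left(-3 - 4 g\right)}$ ($W{\left(J,g \right)} = 2 + \sqrt{\left(\left(\left(-3 + g \left(-4\right)\right) J + g g\right) + 4\right) + \left(g - 0\right)} = 2 + \sqrt{\left(\left(\left(-3 - 4 g\right) J + g^{2}\right) + 4\right) + \left(g + 0\right)} = 2 + \sqrt{\left(\left(J \left(-3 - 4 g\right) + g^{2}\right) + 4\right) + g} = 2 + \sqrt{\left(\left(g^{2} + J \left(-3 - 4 g\right)\right) + 4\right) + g} = 2 + \sqrt{\left(4 + g^{2} + J \left(-3 - 4 g\right)\right) + g} = 2 + \sqrt{4 + g + g^{2} + J \left(-3 - 4 g\right)}$)
$- 69 W{\left(-10,-3 \right)} + n{\left(8,0 \right)} = - 69 \left(2 + \sqrt{4 - 3 + \left(-3\right)^{2} - -30 - \left(-40\right) \left(-3\right)}\right) + 0^{2} = - 69 \left(2 + \sqrt{4 - 3 + 9 + 30 - 120}\right) + 0 = - 69 \left(2 + \sqrt{-80}\right) + 0 = - 69 \left(2 + 4 i \sqrt{5}\right) + 0 = \left(-138 - 276 i \sqrt{5}\right) + 0 = -138 - 276 i \sqrt{5}$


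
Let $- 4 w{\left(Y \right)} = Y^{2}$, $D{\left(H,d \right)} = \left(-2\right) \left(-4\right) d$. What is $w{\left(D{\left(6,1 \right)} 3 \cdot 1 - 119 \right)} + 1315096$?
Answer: $\frac{5251359}{4} \approx 1.3128 \cdot 10^{6}$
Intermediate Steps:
$D{\left(H,d \right)} = 8 d$
$w{\left(Y \right)} = - \frac{Y^{2}}{4}$
$w{\left(D{\left(6,1 \right)} 3 \cdot 1 - 119 \right)} + 1315096 = - \frac{\left(8 \cdot 1 \cdot 3 \cdot 1 - 119\right)^{2}}{4} + 1315096 = - \frac{\left(8 \cdot 3 \cdot 1 - 119\right)^{2}}{4} + 1315096 = - \frac{\left(24 \cdot 1 - 119\right)^{2}}{4} + 1315096 = - \frac{\left(24 - 119\right)^{2}}{4} + 1315096 = - \frac{\left(-95\right)^{2}}{4} + 1315096 = \left(- \frac{1}{4}\right) 9025 + 1315096 = - \frac{9025}{4} + 1315096 = \frac{5251359}{4}$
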